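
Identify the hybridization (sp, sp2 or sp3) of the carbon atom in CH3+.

sp²

Three σ bonds to H, empty p orbital → sp2, trigonal planar.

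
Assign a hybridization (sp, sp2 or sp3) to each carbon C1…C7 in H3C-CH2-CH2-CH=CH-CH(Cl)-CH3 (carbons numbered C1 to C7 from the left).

C1 — 4 σ bonds. Steric number 4, so sp3.
C2 carries 4 σ bonds, giving a steric number of 4, so it is sp3.
C3 has 4 σ bonds: steric number 4 → sp3.
C4 — 3 σ bonds, plus one π bond. Steric number 3, so sp2.
C5 (3 σ bonds, plus one π bond) has steric number 3: sp2.
C6 carries 4 σ bonds, giving a steric number of 4, so it is sp3.
C7: 4 σ bonds; 4 regions of electron density → sp3.

C1 sp3, C2 sp3, C3 sp3, C4 sp2, C5 sp2, C6 sp3, C7 sp3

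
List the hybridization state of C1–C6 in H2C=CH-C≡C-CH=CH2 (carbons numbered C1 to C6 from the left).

C1 is sp2: 3 σ bonds, plus one π bond, 3 electron-density regions.
C2: 3 σ bonds, plus one π bond; 3 regions of electron density → sp2.
C3: 2 σ bonds, plus two π bonds — 2 electron domains, sp.
C4: 2 σ bonds, plus two π bonds — 2 electron domains, sp.
C5: 3 σ bonds, plus one π bond; 3 regions of electron density → sp2.
C6 is sp2: 3 σ bonds, plus one π bond, 3 electron-density regions.

C1 sp2, C2 sp2, C3 sp, C4 sp, C5 sp2, C6 sp2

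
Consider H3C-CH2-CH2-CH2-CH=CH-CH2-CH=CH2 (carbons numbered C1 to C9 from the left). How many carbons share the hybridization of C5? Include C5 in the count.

4

C5 is sp2 (one π bond).
C1: sp3
C2: sp3
C3: sp3
C4: sp3
C5: sp2 ✓
C6: sp2 ✓
C7: sp3
C8: sp2 ✓
C9: sp2 ✓
4 carbons are sp2.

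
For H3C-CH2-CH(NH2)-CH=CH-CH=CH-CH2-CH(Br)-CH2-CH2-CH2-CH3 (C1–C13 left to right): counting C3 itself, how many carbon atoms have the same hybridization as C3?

C3 is sp3 (only σ bonds).
C1: sp3 ✓
C2: sp3 ✓
C3: sp3 ✓
C4: sp2
C5: sp2
C6: sp2
C7: sp2
C8: sp3 ✓
C9: sp3 ✓
C10: sp3 ✓
C11: sp3 ✓
C12: sp3 ✓
C13: sp3 ✓
9 carbons are sp3.

9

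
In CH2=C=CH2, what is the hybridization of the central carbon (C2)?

Two σ bonds and two π bonds (one to each neighbour) → sp.

sp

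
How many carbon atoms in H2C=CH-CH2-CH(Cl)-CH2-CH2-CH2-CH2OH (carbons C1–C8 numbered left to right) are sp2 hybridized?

C1: sp2 ✓
C2: sp2 ✓
C3: sp3
C4: sp3
C5: sp3
C6: sp3
C7: sp3
C8: sp3
C1, C2 → 2 sp2 carbons.

2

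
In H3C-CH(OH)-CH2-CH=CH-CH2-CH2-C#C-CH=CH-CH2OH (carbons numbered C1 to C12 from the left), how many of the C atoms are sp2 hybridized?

C1: sp3
C2: sp3
C3: sp3
C4: sp2 ✓
C5: sp2 ✓
C6: sp3
C7: sp3
C8: sp
C9: sp
C10: sp2 ✓
C11: sp2 ✓
C12: sp3
C4, C5, C10, C11 → 4 sp2 carbons.

4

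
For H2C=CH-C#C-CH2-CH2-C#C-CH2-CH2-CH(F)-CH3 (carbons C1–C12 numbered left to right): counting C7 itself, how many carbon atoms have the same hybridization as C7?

C7 is sp (two π bonds).
C1: sp2
C2: sp2
C3: sp ✓
C4: sp ✓
C5: sp3
C6: sp3
C7: sp ✓
C8: sp ✓
C9: sp3
C10: sp3
C11: sp3
C12: sp3
4 carbons are sp.

4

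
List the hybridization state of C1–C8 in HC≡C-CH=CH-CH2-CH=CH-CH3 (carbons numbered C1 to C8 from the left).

C1: 2 σ bonds, plus two π bonds — 2 electron domains, sp.
C2 — 2 σ bonds, plus two π bonds. Steric number 2, so sp.
C3 — 3 σ bonds, plus one π bond. Steric number 3, so sp2.
C4 has 3 σ bonds, plus one π bond: steric number 3 → sp2.
C5 is sp3: 4 σ bonds, 4 electron-density regions.
C6 (3 σ bonds, plus one π bond) has steric number 3: sp2.
C7 — 3 σ bonds, plus one π bond. Steric number 3, so sp2.
C8 carries 4 σ bonds, giving a steric number of 4, so it is sp3.

C1 sp, C2 sp, C3 sp2, C4 sp2, C5 sp3, C6 sp2, C7 sp2, C8 sp3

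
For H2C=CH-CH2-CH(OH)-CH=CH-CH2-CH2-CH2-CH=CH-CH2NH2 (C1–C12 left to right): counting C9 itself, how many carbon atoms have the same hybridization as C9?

C9 is sp3 (only σ bonds).
C1: sp2
C2: sp2
C3: sp3 ✓
C4: sp3 ✓
C5: sp2
C6: sp2
C7: sp3 ✓
C8: sp3 ✓
C9: sp3 ✓
C10: sp2
C11: sp2
C12: sp3 ✓
6 carbons are sp3.

6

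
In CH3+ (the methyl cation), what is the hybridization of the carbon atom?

sp2

Three σ bonds to H, empty p orbital → sp2, trigonal planar.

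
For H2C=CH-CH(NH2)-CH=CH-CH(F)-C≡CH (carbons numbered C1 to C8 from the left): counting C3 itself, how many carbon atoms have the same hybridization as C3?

2

C3 is sp3 (only σ bonds).
C1: sp2
C2: sp2
C3: sp3 ✓
C4: sp2
C5: sp2
C6: sp3 ✓
C7: sp
C8: sp
2 carbons are sp3.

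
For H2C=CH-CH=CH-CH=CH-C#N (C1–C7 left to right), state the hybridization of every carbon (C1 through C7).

C1: 3 σ bonds, plus one π bond — 3 electron domains, sp2.
C2 (3 σ bonds, plus one π bond) has steric number 3: sp2.
C3 carries 3 σ bonds, plus one π bond, giving a steric number of 3, so it is sp2.
C4 — 3 σ bonds, plus one π bond. Steric number 3, so sp2.
C5 carries 3 σ bonds, plus one π bond, giving a steric number of 3, so it is sp2.
C6 — 3 σ bonds, plus one π bond. Steric number 3, so sp2.
C7 carries 2 σ bonds, plus two π bonds, giving a steric number of 2, so it is sp.

C1 sp2, C2 sp2, C3 sp2, C4 sp2, C5 sp2, C6 sp2, C7 sp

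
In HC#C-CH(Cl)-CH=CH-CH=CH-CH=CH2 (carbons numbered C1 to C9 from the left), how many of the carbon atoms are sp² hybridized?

6

C1: sp
C2: sp
C3: sp3
C4: sp2 ✓
C5: sp2 ✓
C6: sp2 ✓
C7: sp2 ✓
C8: sp2 ✓
C9: sp2 ✓
C4, C5, C6, C7, C8, C9 → 6 sp2 carbons.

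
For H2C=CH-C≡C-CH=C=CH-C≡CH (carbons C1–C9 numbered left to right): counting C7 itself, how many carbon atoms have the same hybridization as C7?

4

C7 is sp2 (one π bond).
C1: sp2 ✓
C2: sp2 ✓
C3: sp
C4: sp
C5: sp2 ✓
C6: sp
C7: sp2 ✓
C8: sp
C9: sp
4 carbons are sp2.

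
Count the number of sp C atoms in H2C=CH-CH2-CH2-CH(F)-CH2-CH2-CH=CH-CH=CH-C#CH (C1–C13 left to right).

C1: sp2
C2: sp2
C3: sp3
C4: sp3
C5: sp3
C6: sp3
C7: sp3
C8: sp2
C9: sp2
C10: sp2
C11: sp2
C12: sp ✓
C13: sp ✓
C12, C13 → 2 sp carbons.

2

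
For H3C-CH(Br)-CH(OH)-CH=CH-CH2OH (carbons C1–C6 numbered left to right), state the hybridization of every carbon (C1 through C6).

C1 sp3, C2 sp3, C3 sp3, C4 sp2, C5 sp2, C6 sp3

C1 carries 4 σ bonds, giving a steric number of 4, so it is sp3.
C2 carries 4 σ bonds, giving a steric number of 4, so it is sp3.
C3 — 4 σ bonds. Steric number 4, so sp3.
C4: 3 σ bonds, plus one π bond; 3 regions of electron density → sp2.
C5: 3 σ bonds, plus one π bond — 3 electron domains, sp2.
C6 (4 σ bonds) has steric number 4: sp3.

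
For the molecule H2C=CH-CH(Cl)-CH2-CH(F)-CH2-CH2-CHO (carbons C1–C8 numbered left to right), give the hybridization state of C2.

sp^2

C2: 3 σ bonds, plus one π bond; 3 regions of electron density → sp2.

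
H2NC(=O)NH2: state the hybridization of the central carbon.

sp^2

The central carbon — 3 σ bonds, plus one π bond. Steric number 3, so sp2.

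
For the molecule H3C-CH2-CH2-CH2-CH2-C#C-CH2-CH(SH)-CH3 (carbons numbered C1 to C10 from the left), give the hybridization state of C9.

C9 is sp3: 4 σ bonds, 4 electron-density regions.

sp³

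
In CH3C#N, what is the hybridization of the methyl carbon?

sp3

The methyl carbon — 4 σ bonds. Steric number 4, so sp3.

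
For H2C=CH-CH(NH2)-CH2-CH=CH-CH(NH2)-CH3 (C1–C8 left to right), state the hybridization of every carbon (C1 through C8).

C1 — 3 σ bonds, plus one π bond. Steric number 3, so sp2.
C2 carries 3 σ bonds, plus one π bond, giving a steric number of 3, so it is sp2.
C3 — 4 σ bonds. Steric number 4, so sp3.
C4 (4 σ bonds) has steric number 4: sp3.
C5 carries 3 σ bonds, plus one π bond, giving a steric number of 3, so it is sp2.
C6 carries 3 σ bonds, plus one π bond, giving a steric number of 3, so it is sp2.
C7 — 4 σ bonds. Steric number 4, so sp3.
C8 is sp3: 4 σ bonds, 4 electron-density regions.

C1 sp2, C2 sp2, C3 sp3, C4 sp3, C5 sp2, C6 sp2, C7 sp3, C8 sp3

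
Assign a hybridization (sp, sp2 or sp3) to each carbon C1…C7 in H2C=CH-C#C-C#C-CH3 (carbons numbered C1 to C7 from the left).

C1 sp2, C2 sp2, C3 sp, C4 sp, C5 sp, C6 sp, C7 sp3

C1 — 3 σ bonds, plus one π bond. Steric number 3, so sp2.
C2: 3 σ bonds, plus one π bond; 3 regions of electron density → sp2.
C3 (2 σ bonds, plus two π bonds) has steric number 2: sp.
C4: 2 σ bonds, plus two π bonds — 2 electron domains, sp.
C5 carries 2 σ bonds, plus two π bonds, giving a steric number of 2, so it is sp.
C6 has 2 σ bonds, plus two π bonds: steric number 2 → sp.
C7: 4 σ bonds — 4 electron domains, sp3.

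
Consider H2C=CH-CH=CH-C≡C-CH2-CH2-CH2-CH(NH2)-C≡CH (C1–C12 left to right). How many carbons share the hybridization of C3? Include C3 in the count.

C3 is sp2 (one π bond).
C1: sp2 ✓
C2: sp2 ✓
C3: sp2 ✓
C4: sp2 ✓
C5: sp
C6: sp
C7: sp3
C8: sp3
C9: sp3
C10: sp3
C11: sp
C12: sp
4 carbons are sp2.

4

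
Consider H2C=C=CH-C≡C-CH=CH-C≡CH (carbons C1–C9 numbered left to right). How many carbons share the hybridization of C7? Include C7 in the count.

C7 is sp2 (one π bond).
C1: sp2 ✓
C2: sp
C3: sp2 ✓
C4: sp
C5: sp
C6: sp2 ✓
C7: sp2 ✓
C8: sp
C9: sp
4 carbons are sp2.

4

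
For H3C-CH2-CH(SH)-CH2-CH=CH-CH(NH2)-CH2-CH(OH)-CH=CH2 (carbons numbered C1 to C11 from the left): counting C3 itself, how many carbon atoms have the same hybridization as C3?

7

C3 is sp3 (only σ bonds).
C1: sp3 ✓
C2: sp3 ✓
C3: sp3 ✓
C4: sp3 ✓
C5: sp2
C6: sp2
C7: sp3 ✓
C8: sp3 ✓
C9: sp3 ✓
C10: sp2
C11: sp2
7 carbons are sp3.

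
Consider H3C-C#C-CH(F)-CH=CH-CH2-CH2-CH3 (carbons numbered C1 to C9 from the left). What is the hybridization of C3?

sp

C3 has 2 σ bonds, plus two π bonds: steric number 2 → sp.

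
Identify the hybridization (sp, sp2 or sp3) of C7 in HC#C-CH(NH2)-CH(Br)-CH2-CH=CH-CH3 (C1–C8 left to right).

C7: 3 σ bonds, plus one π bond — 3 electron domains, sp2.

sp^2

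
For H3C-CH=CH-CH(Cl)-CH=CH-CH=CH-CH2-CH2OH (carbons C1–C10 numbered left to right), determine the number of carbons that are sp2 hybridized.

C1: sp3
C2: sp2 ✓
C3: sp2 ✓
C4: sp3
C5: sp2 ✓
C6: sp2 ✓
C7: sp2 ✓
C8: sp2 ✓
C9: sp3
C10: sp3
C2, C3, C5, C6, C7, C8 → 6 sp2 carbons.

6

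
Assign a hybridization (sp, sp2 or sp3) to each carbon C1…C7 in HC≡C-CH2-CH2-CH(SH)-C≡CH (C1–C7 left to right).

C1: 2 σ bonds, plus two π bonds — 2 electron domains, sp.
C2: 2 σ bonds, plus two π bonds — 2 electron domains, sp.
C3 — 4 σ bonds. Steric number 4, so sp3.
C4 — 4 σ bonds. Steric number 4, so sp3.
C5: 4 σ bonds; 4 regions of electron density → sp3.
C6 is sp: 2 σ bonds, plus two π bonds, 2 electron-density regions.
C7 (2 σ bonds, plus two π bonds) has steric number 2: sp.

C1 sp, C2 sp, C3 sp3, C4 sp3, C5 sp3, C6 sp, C7 sp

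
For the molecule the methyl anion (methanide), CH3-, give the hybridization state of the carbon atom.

sp^3

Three σ bonds + one lone pair = steric number 4 → sp3, pyramidal.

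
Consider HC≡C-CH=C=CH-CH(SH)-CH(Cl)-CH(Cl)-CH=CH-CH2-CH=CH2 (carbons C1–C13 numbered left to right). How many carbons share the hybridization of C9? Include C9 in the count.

6

C9 is sp2 (one π bond).
C1: sp
C2: sp
C3: sp2 ✓
C4: sp
C5: sp2 ✓
C6: sp3
C7: sp3
C8: sp3
C9: sp2 ✓
C10: sp2 ✓
C11: sp3
C12: sp2 ✓
C13: sp2 ✓
6 carbons are sp2.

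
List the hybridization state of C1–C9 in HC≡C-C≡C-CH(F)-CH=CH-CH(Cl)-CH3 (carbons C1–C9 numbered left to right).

C1 — 2 σ bonds, plus two π bonds. Steric number 2, so sp.
C2 is sp: 2 σ bonds, plus two π bonds, 2 electron-density regions.
C3 — 2 σ bonds, plus two π bonds. Steric number 2, so sp.
C4: 2 σ bonds, plus two π bonds; 2 regions of electron density → sp.
C5 — 4 σ bonds. Steric number 4, so sp3.
C6: 3 σ bonds, plus one π bond — 3 electron domains, sp2.
C7 (3 σ bonds, plus one π bond) has steric number 3: sp2.
C8 — 4 σ bonds. Steric number 4, so sp3.
C9 carries 4 σ bonds, giving a steric number of 4, so it is sp3.

C1 sp, C2 sp, C3 sp, C4 sp, C5 sp3, C6 sp2, C7 sp2, C8 sp3, C9 sp3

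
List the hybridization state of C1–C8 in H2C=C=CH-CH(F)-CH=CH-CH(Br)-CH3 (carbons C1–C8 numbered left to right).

C1 (3 σ bonds, plus one π bond) has steric number 3: sp2.
C2: 2 σ bonds, plus two π bonds; 2 regions of electron density → sp.
C3 has 3 σ bonds, plus one π bond: steric number 3 → sp2.
C4: 4 σ bonds; 4 regions of electron density → sp3.
C5 (3 σ bonds, plus one π bond) has steric number 3: sp2.
C6 carries 3 σ bonds, plus one π bond, giving a steric number of 3, so it is sp2.
C7 — 4 σ bonds. Steric number 4, so sp3.
C8 is sp3: 4 σ bonds, 4 electron-density regions.

C1 sp2, C2 sp, C3 sp2, C4 sp3, C5 sp2, C6 sp2, C7 sp3, C8 sp3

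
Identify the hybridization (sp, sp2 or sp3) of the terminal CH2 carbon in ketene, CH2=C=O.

The terminal CH2 carbon: 3 σ bonds, plus one π bond — 3 electron domains, sp2.

sp²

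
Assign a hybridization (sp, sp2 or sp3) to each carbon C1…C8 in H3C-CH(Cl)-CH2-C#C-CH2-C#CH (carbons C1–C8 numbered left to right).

C1 sp3, C2 sp3, C3 sp3, C4 sp, C5 sp, C6 sp3, C7 sp, C8 sp

C1 has 4 σ bonds: steric number 4 → sp3.
C2 is sp3: 4 σ bonds, 4 electron-density regions.
C3 is sp3: 4 σ bonds, 4 electron-density regions.
C4 carries 2 σ bonds, plus two π bonds, giving a steric number of 2, so it is sp.
C5 is sp: 2 σ bonds, plus two π bonds, 2 electron-density regions.
C6 carries 4 σ bonds, giving a steric number of 4, so it is sp3.
C7 has 2 σ bonds, plus two π bonds: steric number 2 → sp.
C8 carries 2 σ bonds, plus two π bonds, giving a steric number of 2, so it is sp.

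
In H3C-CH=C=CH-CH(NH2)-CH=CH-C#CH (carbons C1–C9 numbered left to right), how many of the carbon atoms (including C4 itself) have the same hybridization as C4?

C4 is sp2 (one π bond).
C1: sp3
C2: sp2 ✓
C3: sp
C4: sp2 ✓
C5: sp3
C6: sp2 ✓
C7: sp2 ✓
C8: sp
C9: sp
4 carbons are sp2.

4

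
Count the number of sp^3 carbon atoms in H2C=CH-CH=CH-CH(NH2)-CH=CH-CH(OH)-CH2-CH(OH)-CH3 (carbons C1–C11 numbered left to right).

5

C1: sp2
C2: sp2
C3: sp2
C4: sp2
C5: sp3 ✓
C6: sp2
C7: sp2
C8: sp3 ✓
C9: sp3 ✓
C10: sp3 ✓
C11: sp3 ✓
C5, C8, C9, C10, C11 → 5 sp3 carbons.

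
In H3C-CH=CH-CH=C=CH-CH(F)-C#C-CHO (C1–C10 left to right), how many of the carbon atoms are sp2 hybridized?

5

C1: sp3
C2: sp2 ✓
C3: sp2 ✓
C4: sp2 ✓
C5: sp
C6: sp2 ✓
C7: sp3
C8: sp
C9: sp
C10: sp2 ✓
C2, C3, C4, C6, C10 → 5 sp2 carbons.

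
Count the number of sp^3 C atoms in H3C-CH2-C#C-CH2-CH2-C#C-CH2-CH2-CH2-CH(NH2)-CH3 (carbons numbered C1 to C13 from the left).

9

C1: sp3 ✓
C2: sp3 ✓
C3: sp
C4: sp
C5: sp3 ✓
C6: sp3 ✓
C7: sp
C8: sp
C9: sp3 ✓
C10: sp3 ✓
C11: sp3 ✓
C12: sp3 ✓
C13: sp3 ✓
C1, C2, C5, C6, C9, C10, C11, C12, C13 → 9 sp3 carbons.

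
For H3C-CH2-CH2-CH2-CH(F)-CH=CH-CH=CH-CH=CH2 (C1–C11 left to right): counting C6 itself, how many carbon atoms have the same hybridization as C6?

C6 is sp2 (one π bond).
C1: sp3
C2: sp3
C3: sp3
C4: sp3
C5: sp3
C6: sp2 ✓
C7: sp2 ✓
C8: sp2 ✓
C9: sp2 ✓
C10: sp2 ✓
C11: sp2 ✓
6 carbons are sp2.

6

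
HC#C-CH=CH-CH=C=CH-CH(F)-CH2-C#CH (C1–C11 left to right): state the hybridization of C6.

C6 has 2 σ bonds, plus two π bonds: steric number 2 → sp.

sp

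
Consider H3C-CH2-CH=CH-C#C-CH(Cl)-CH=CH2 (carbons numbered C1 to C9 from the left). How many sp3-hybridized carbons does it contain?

C1: sp3 ✓
C2: sp3 ✓
C3: sp2
C4: sp2
C5: sp
C6: sp
C7: sp3 ✓
C8: sp2
C9: sp2
C1, C2, C7 → 3 sp3 carbons.

3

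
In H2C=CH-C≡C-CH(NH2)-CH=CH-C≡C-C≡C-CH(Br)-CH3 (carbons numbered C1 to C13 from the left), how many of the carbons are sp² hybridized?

4

C1: sp2 ✓
C2: sp2 ✓
C3: sp
C4: sp
C5: sp3
C6: sp2 ✓
C7: sp2 ✓
C8: sp
C9: sp
C10: sp
C11: sp
C12: sp3
C13: sp3
C1, C2, C6, C7 → 4 sp2 carbons.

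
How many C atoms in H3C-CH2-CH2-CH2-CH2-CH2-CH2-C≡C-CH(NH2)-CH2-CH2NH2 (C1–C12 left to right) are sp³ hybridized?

10

C1: sp3 ✓
C2: sp3 ✓
C3: sp3 ✓
C4: sp3 ✓
C5: sp3 ✓
C6: sp3 ✓
C7: sp3 ✓
C8: sp
C9: sp
C10: sp3 ✓
C11: sp3 ✓
C12: sp3 ✓
C1, C2, C3, C4, C5, C6, C7, C10, C11, C12 → 10 sp3 carbons.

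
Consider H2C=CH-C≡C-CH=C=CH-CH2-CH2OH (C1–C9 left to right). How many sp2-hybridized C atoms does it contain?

C1: sp2 ✓
C2: sp2 ✓
C3: sp
C4: sp
C5: sp2 ✓
C6: sp
C7: sp2 ✓
C8: sp3
C9: sp3
C1, C2, C5, C7 → 4 sp2 carbons.

4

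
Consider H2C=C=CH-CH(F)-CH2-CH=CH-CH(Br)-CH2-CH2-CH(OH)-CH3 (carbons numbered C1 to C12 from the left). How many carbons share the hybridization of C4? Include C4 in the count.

C4 is sp3 (only σ bonds).
C1: sp2
C2: sp
C3: sp2
C4: sp3 ✓
C5: sp3 ✓
C6: sp2
C7: sp2
C8: sp3 ✓
C9: sp3 ✓
C10: sp3 ✓
C11: sp3 ✓
C12: sp3 ✓
7 carbons are sp3.

7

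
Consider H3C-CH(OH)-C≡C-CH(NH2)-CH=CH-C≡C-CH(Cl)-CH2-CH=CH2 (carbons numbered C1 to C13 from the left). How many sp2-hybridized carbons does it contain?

C1: sp3
C2: sp3
C3: sp
C4: sp
C5: sp3
C6: sp2 ✓
C7: sp2 ✓
C8: sp
C9: sp
C10: sp3
C11: sp3
C12: sp2 ✓
C13: sp2 ✓
C6, C7, C12, C13 → 4 sp2 carbons.

4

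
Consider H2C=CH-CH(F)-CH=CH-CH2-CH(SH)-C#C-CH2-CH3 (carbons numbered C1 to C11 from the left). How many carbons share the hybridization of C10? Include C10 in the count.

C10 is sp3 (only σ bonds).
C1: sp2
C2: sp2
C3: sp3 ✓
C4: sp2
C5: sp2
C6: sp3 ✓
C7: sp3 ✓
C8: sp
C9: sp
C10: sp3 ✓
C11: sp3 ✓
5 carbons are sp3.

5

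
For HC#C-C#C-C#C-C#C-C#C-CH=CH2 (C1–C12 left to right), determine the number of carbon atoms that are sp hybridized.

10

C1: sp ✓
C2: sp ✓
C3: sp ✓
C4: sp ✓
C5: sp ✓
C6: sp ✓
C7: sp ✓
C8: sp ✓
C9: sp ✓
C10: sp ✓
C11: sp2
C12: sp2
C1, C2, C3, C4, C5, C6, C7, C8, C9, C10 → 10 sp carbons.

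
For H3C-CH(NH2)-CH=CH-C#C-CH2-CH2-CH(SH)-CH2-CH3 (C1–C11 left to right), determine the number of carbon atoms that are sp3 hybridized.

7

C1: sp3 ✓
C2: sp3 ✓
C3: sp2
C4: sp2
C5: sp
C6: sp
C7: sp3 ✓
C8: sp3 ✓
C9: sp3 ✓
C10: sp3 ✓
C11: sp3 ✓
C1, C2, C7, C8, C9, C10, C11 → 7 sp3 carbons.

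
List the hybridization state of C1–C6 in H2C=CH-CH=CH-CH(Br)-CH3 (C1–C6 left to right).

C1 sp2, C2 sp2, C3 sp2, C4 sp2, C5 sp3, C6 sp3

C1 (3 σ bonds, plus one π bond) has steric number 3: sp2.
C2: 3 σ bonds, plus one π bond; 3 regions of electron density → sp2.
C3 — 3 σ bonds, plus one π bond. Steric number 3, so sp2.
C4 carries 3 σ bonds, plus one π bond, giving a steric number of 3, so it is sp2.
C5 is sp3: 4 σ bonds, 4 electron-density regions.
C6: 4 σ bonds — 4 electron domains, sp3.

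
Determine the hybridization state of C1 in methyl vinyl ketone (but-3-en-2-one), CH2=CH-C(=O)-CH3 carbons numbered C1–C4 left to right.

sp²

C1 carries 3 σ bonds, plus one π bond, giving a steric number of 3, so it is sp2.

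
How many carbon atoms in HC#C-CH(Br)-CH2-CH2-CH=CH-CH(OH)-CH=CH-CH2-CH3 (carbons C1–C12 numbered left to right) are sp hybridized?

C1: sp ✓
C2: sp ✓
C3: sp3
C4: sp3
C5: sp3
C6: sp2
C7: sp2
C8: sp3
C9: sp2
C10: sp2
C11: sp3
C12: sp3
C1, C2 → 2 sp carbons.

2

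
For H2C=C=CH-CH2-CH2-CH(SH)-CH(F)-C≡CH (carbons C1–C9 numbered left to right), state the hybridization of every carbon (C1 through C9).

C1 sp2, C2 sp, C3 sp2, C4 sp3, C5 sp3, C6 sp3, C7 sp3, C8 sp, C9 sp

C1 has 3 σ bonds, plus one π bond: steric number 3 → sp2.
C2: 2 σ bonds, plus two π bonds; 2 regions of electron density → sp.
C3 is sp2: 3 σ bonds, plus one π bond, 3 electron-density regions.
C4: 4 σ bonds — 4 electron domains, sp3.
C5 — 4 σ bonds. Steric number 4, so sp3.
C6: 4 σ bonds — 4 electron domains, sp3.
C7 has 4 σ bonds: steric number 4 → sp3.
C8 is sp: 2 σ bonds, plus two π bonds, 2 electron-density regions.
C9 has 2 σ bonds, plus two π bonds: steric number 2 → sp.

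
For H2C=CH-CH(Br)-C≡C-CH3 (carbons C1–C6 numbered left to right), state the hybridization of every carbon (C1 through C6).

C1 sp2, C2 sp2, C3 sp3, C4 sp, C5 sp, C6 sp3

C1 has 3 σ bonds, plus one π bond: steric number 3 → sp2.
C2 (3 σ bonds, plus one π bond) has steric number 3: sp2.
C3 (4 σ bonds) has steric number 4: sp3.
C4 — 2 σ bonds, plus two π bonds. Steric number 2, so sp.
C5 is sp: 2 σ bonds, plus two π bonds, 2 electron-density regions.
C6: 4 σ bonds; 4 regions of electron density → sp3.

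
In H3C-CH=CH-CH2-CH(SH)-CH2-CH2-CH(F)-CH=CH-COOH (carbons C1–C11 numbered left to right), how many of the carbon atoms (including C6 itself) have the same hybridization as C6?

C6 is sp3 (only σ bonds).
C1: sp3 ✓
C2: sp2
C3: sp2
C4: sp3 ✓
C5: sp3 ✓
C6: sp3 ✓
C7: sp3 ✓
C8: sp3 ✓
C9: sp2
C10: sp2
C11: sp2
6 carbons are sp3.

6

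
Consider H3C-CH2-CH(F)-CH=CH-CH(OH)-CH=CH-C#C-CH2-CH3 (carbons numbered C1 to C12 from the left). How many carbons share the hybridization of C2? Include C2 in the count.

6

C2 is sp3 (only σ bonds).
C1: sp3 ✓
C2: sp3 ✓
C3: sp3 ✓
C4: sp2
C5: sp2
C6: sp3 ✓
C7: sp2
C8: sp2
C9: sp
C10: sp
C11: sp3 ✓
C12: sp3 ✓
6 carbons are sp3.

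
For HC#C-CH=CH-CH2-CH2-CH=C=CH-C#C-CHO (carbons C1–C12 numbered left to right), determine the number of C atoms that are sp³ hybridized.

2

C1: sp
C2: sp
C3: sp2
C4: sp2
C5: sp3 ✓
C6: sp3 ✓
C7: sp2
C8: sp
C9: sp2
C10: sp
C11: sp
C12: sp2
C5, C6 → 2 sp3 carbons.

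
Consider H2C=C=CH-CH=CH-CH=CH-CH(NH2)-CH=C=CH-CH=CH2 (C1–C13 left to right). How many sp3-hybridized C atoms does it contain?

C1: sp2
C2: sp
C3: sp2
C4: sp2
C5: sp2
C6: sp2
C7: sp2
C8: sp3 ✓
C9: sp2
C10: sp
C11: sp2
C12: sp2
C13: sp2
C8 → 1 sp3 carbon.

1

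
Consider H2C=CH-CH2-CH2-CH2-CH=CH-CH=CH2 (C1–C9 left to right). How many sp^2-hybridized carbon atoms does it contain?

C1: sp2 ✓
C2: sp2 ✓
C3: sp3
C4: sp3
C5: sp3
C6: sp2 ✓
C7: sp2 ✓
C8: sp2 ✓
C9: sp2 ✓
C1, C2, C6, C7, C8, C9 → 6 sp2 carbons.

6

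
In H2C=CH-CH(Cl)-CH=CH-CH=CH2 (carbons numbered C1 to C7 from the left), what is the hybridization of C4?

sp^2

C4 is sp2: 3 σ bonds, plus one π bond, 3 electron-density regions.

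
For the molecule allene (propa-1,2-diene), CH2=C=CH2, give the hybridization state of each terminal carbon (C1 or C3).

Each terminal carbon (C1 or C3) carries 3 σ bonds, plus one π bond, giving a steric number of 3, so it is sp2.

sp2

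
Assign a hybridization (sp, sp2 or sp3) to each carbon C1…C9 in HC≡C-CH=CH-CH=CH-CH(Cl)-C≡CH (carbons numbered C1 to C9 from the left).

C1 sp, C2 sp, C3 sp2, C4 sp2, C5 sp2, C6 sp2, C7 sp3, C8 sp, C9 sp

C1: 2 σ bonds, plus two π bonds; 2 regions of electron density → sp.
C2 — 2 σ bonds, plus two π bonds. Steric number 2, so sp.
C3: 3 σ bonds, plus one π bond — 3 electron domains, sp2.
C4 has 3 σ bonds, plus one π bond: steric number 3 → sp2.
C5 carries 3 σ bonds, plus one π bond, giving a steric number of 3, so it is sp2.
C6: 3 σ bonds, plus one π bond — 3 electron domains, sp2.
C7 (4 σ bonds) has steric number 4: sp3.
C8 has 2 σ bonds, plus two π bonds: steric number 2 → sp.
C9 (2 σ bonds, plus two π bonds) has steric number 2: sp.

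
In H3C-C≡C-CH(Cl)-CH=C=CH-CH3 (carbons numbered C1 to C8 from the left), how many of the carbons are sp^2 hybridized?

C1: sp3
C2: sp
C3: sp
C4: sp3
C5: sp2 ✓
C6: sp
C7: sp2 ✓
C8: sp3
C5, C7 → 2 sp2 carbons.

2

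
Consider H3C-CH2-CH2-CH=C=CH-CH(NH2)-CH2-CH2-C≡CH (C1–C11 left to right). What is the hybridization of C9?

sp^3

C9 — 4 σ bonds. Steric number 4, so sp3.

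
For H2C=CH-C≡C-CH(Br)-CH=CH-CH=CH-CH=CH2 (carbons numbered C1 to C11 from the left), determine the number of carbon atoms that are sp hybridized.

2

C1: sp2
C2: sp2
C3: sp ✓
C4: sp ✓
C5: sp3
C6: sp2
C7: sp2
C8: sp2
C9: sp2
C10: sp2
C11: sp2
C3, C4 → 2 sp carbons.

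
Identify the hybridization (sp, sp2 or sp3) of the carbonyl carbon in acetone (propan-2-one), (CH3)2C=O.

sp^2

The carbonyl carbon has 3 σ bonds, plus one π bond: steric number 3 → sp2.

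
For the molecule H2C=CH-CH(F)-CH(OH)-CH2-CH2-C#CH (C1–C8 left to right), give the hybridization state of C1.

C1 has 3 σ bonds, plus one π bond: steric number 3 → sp2.

sp^2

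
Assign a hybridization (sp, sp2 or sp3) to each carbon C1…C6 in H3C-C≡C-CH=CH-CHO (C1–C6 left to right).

C1 sp3, C2 sp, C3 sp, C4 sp2, C5 sp2, C6 sp2

C1 carries 4 σ bonds, giving a steric number of 4, so it is sp3.
C2 (2 σ bonds, plus two π bonds) has steric number 2: sp.
C3 has 2 σ bonds, plus two π bonds: steric number 2 → sp.
C4 — 3 σ bonds, plus one π bond. Steric number 3, so sp2.
C5 (3 σ bonds, plus one π bond) has steric number 3: sp2.
C6 carries 3 σ bonds, plus one π bond, giving a steric number of 3, so it is sp2.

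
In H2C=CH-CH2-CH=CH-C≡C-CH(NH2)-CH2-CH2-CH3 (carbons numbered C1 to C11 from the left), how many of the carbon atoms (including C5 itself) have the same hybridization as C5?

C5 is sp2 (one π bond).
C1: sp2 ✓
C2: sp2 ✓
C3: sp3
C4: sp2 ✓
C5: sp2 ✓
C6: sp
C7: sp
C8: sp3
C9: sp3
C10: sp3
C11: sp3
4 carbons are sp2.

4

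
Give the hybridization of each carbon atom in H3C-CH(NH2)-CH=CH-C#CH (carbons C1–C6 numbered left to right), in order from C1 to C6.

C1 sp3, C2 sp3, C3 sp2, C4 sp2, C5 sp, C6 sp

C1 (4 σ bonds) has steric number 4: sp3.
C2 (4 σ bonds) has steric number 4: sp3.
C3: 3 σ bonds, plus one π bond — 3 electron domains, sp2.
C4 (3 σ bonds, plus one π bond) has steric number 3: sp2.
C5 (2 σ bonds, plus two π bonds) has steric number 2: sp.
C6 is sp: 2 σ bonds, plus two π bonds, 2 electron-density regions.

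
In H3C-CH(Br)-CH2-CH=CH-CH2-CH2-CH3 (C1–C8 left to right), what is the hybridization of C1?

C1 (4 σ bonds) has steric number 4: sp3.

sp³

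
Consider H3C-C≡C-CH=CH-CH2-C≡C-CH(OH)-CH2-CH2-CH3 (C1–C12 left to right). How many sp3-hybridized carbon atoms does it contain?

6

C1: sp3 ✓
C2: sp
C3: sp
C4: sp2
C5: sp2
C6: sp3 ✓
C7: sp
C8: sp
C9: sp3 ✓
C10: sp3 ✓
C11: sp3 ✓
C12: sp3 ✓
C1, C6, C9, C10, C11, C12 → 6 sp3 carbons.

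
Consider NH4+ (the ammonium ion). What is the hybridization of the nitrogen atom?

Four σ bonds, no lone pair → sp3, tetrahedral.

sp3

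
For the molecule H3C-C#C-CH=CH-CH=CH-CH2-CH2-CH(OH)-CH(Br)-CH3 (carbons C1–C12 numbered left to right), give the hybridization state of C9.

sp³

C9 (4 σ bonds) has steric number 4: sp3.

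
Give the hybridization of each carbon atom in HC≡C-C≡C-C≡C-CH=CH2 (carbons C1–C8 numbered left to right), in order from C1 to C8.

C1 sp, C2 sp, C3 sp, C4 sp, C5 sp, C6 sp, C7 sp2, C8 sp2

C1 has 2 σ bonds, plus two π bonds: steric number 2 → sp.
C2 is sp: 2 σ bonds, plus two π bonds, 2 electron-density regions.
C3 — 2 σ bonds, plus two π bonds. Steric number 2, so sp.
C4 is sp: 2 σ bonds, plus two π bonds, 2 electron-density regions.
C5 is sp: 2 σ bonds, plus two π bonds, 2 electron-density regions.
C6 has 2 σ bonds, plus two π bonds: steric number 2 → sp.
C7 has 3 σ bonds, plus one π bond: steric number 3 → sp2.
C8: 3 σ bonds, plus one π bond — 3 electron domains, sp2.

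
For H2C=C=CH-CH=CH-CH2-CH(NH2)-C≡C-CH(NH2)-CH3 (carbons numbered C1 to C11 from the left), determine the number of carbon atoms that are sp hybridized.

3

C1: sp2
C2: sp ✓
C3: sp2
C4: sp2
C5: sp2
C6: sp3
C7: sp3
C8: sp ✓
C9: sp ✓
C10: sp3
C11: sp3
C2, C8, C9 → 3 sp carbons.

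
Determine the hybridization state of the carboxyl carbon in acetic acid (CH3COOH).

sp^2

The carboxyl carbon (3 σ bonds, plus one π bond) has steric number 3: sp2.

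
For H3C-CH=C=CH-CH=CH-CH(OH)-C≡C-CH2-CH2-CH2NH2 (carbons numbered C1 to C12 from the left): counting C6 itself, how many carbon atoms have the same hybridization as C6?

C6 is sp2 (one π bond).
C1: sp3
C2: sp2 ✓
C3: sp
C4: sp2 ✓
C5: sp2 ✓
C6: sp2 ✓
C7: sp3
C8: sp
C9: sp
C10: sp3
C11: sp3
C12: sp3
4 carbons are sp2.

4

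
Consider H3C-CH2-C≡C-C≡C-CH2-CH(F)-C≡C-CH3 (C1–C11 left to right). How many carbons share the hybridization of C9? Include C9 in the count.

6

C9 is sp (two π bonds).
C1: sp3
C2: sp3
C3: sp ✓
C4: sp ✓
C5: sp ✓
C6: sp ✓
C7: sp3
C8: sp3
C9: sp ✓
C10: sp ✓
C11: sp3
6 carbons are sp.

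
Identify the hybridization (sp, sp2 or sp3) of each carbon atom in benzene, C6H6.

Every ring carbon has three σ bonds and contributes one p electron to the aromatic π system.

sp2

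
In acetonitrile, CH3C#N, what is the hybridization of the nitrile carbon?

The nitrile carbon carries 2 σ bonds, plus two π bonds, giving a steric number of 2, so it is sp.

sp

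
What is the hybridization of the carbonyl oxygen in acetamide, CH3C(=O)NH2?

The carbonyl oxygen — 1 σ bond and 2 lone pairs, plus one π bond. Steric number 3, so sp2.

sp2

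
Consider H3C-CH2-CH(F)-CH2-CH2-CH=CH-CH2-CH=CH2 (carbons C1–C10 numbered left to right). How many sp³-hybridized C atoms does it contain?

C1: sp3 ✓
C2: sp3 ✓
C3: sp3 ✓
C4: sp3 ✓
C5: sp3 ✓
C6: sp2
C7: sp2
C8: sp3 ✓
C9: sp2
C10: sp2
C1, C2, C3, C4, C5, C8 → 6 sp3 carbons.

6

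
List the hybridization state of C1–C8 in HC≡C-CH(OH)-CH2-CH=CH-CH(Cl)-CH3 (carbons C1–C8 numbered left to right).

C1 sp, C2 sp, C3 sp3, C4 sp3, C5 sp2, C6 sp2, C7 sp3, C8 sp3

C1: 2 σ bonds, plus two π bonds; 2 regions of electron density → sp.
C2 is sp: 2 σ bonds, plus two π bonds, 2 electron-density regions.
C3 carries 4 σ bonds, giving a steric number of 4, so it is sp3.
C4: 4 σ bonds; 4 regions of electron density → sp3.
C5 (3 σ bonds, plus one π bond) has steric number 3: sp2.
C6: 3 σ bonds, plus one π bond — 3 electron domains, sp2.
C7: 4 σ bonds — 4 electron domains, sp3.
C8 carries 4 σ bonds, giving a steric number of 4, so it is sp3.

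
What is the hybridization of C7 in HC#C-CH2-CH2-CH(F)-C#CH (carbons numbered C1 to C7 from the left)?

sp

C7: 2 σ bonds, plus two π bonds; 2 regions of electron density → sp.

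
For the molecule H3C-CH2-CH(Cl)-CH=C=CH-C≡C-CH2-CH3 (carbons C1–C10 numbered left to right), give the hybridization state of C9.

C9 has 4 σ bonds: steric number 4 → sp3.

sp^3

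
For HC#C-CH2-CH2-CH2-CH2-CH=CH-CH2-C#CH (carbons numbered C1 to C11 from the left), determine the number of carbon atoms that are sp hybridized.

C1: sp ✓
C2: sp ✓
C3: sp3
C4: sp3
C5: sp3
C6: sp3
C7: sp2
C8: sp2
C9: sp3
C10: sp ✓
C11: sp ✓
C1, C2, C10, C11 → 4 sp carbons.

4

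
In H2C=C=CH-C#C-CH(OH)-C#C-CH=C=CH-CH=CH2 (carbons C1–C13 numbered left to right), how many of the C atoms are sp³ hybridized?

1

C1: sp2
C2: sp
C3: sp2
C4: sp
C5: sp
C6: sp3 ✓
C7: sp
C8: sp
C9: sp2
C10: sp
C11: sp2
C12: sp2
C13: sp2
C6 → 1 sp3 carbon.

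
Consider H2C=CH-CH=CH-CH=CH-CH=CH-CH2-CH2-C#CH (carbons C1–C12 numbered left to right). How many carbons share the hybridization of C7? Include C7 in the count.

C7 is sp2 (one π bond).
C1: sp2 ✓
C2: sp2 ✓
C3: sp2 ✓
C4: sp2 ✓
C5: sp2 ✓
C6: sp2 ✓
C7: sp2 ✓
C8: sp2 ✓
C9: sp3
C10: sp3
C11: sp
C12: sp
8 carbons are sp2.

8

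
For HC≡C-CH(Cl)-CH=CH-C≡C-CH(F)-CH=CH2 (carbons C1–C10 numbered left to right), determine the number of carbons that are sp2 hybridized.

C1: sp
C2: sp
C3: sp3
C4: sp2 ✓
C5: sp2 ✓
C6: sp
C7: sp
C8: sp3
C9: sp2 ✓
C10: sp2 ✓
C4, C5, C9, C10 → 4 sp2 carbons.

4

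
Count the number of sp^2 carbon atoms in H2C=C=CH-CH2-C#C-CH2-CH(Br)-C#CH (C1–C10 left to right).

C1: sp2 ✓
C2: sp
C3: sp2 ✓
C4: sp3
C5: sp
C6: sp
C7: sp3
C8: sp3
C9: sp
C10: sp
C1, C3 → 2 sp2 carbons.

2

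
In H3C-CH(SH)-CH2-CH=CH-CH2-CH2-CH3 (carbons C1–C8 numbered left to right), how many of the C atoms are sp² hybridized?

C1: sp3
C2: sp3
C3: sp3
C4: sp2 ✓
C5: sp2 ✓
C6: sp3
C7: sp3
C8: sp3
C4, C5 → 2 sp2 carbons.

2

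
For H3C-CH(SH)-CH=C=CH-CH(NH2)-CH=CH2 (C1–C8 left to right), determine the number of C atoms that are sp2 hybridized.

C1: sp3
C2: sp3
C3: sp2 ✓
C4: sp
C5: sp2 ✓
C6: sp3
C7: sp2 ✓
C8: sp2 ✓
C3, C5, C7, C8 → 4 sp2 carbons.

4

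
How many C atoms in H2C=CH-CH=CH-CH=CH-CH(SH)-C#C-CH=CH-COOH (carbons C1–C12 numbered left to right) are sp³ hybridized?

C1: sp2
C2: sp2
C3: sp2
C4: sp2
C5: sp2
C6: sp2
C7: sp3 ✓
C8: sp
C9: sp
C10: sp2
C11: sp2
C12: sp2
C7 → 1 sp3 carbon.

1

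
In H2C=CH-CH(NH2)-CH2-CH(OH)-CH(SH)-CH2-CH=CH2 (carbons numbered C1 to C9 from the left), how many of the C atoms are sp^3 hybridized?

5

C1: sp2
C2: sp2
C3: sp3 ✓
C4: sp3 ✓
C5: sp3 ✓
C6: sp3 ✓
C7: sp3 ✓
C8: sp2
C9: sp2
C3, C4, C5, C6, C7 → 5 sp3 carbons.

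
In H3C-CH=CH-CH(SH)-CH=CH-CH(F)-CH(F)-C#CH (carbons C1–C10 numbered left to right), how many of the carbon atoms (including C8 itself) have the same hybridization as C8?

4

C8 is sp3 (only σ bonds).
C1: sp3 ✓
C2: sp2
C3: sp2
C4: sp3 ✓
C5: sp2
C6: sp2
C7: sp3 ✓
C8: sp3 ✓
C9: sp
C10: sp
4 carbons are sp3.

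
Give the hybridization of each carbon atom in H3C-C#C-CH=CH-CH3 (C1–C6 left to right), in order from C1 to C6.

C1 sp3, C2 sp, C3 sp, C4 sp2, C5 sp2, C6 sp3

C1 is sp3: 4 σ bonds, 4 electron-density regions.
C2: 2 σ bonds, plus two π bonds — 2 electron domains, sp.
C3: 2 σ bonds, plus two π bonds; 2 regions of electron density → sp.
C4 has 3 σ bonds, plus one π bond: steric number 3 → sp2.
C5 carries 3 σ bonds, plus one π bond, giving a steric number of 3, so it is sp2.
C6 has 4 σ bonds: steric number 4 → sp3.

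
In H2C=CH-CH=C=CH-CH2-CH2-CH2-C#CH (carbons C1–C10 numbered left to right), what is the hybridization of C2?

sp²

C2: 3 σ bonds, plus one π bond; 3 regions of electron density → sp2.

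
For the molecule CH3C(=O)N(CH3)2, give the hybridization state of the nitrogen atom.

sp^2

Amide resonance: N lone pair conjugated with C=O → sp2.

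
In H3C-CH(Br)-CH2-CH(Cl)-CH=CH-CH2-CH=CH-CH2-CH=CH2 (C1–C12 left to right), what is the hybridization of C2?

C2 — 4 σ bonds. Steric number 4, so sp3.

sp^3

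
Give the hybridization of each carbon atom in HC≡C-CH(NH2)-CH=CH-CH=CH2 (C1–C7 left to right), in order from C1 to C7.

C1 sp, C2 sp, C3 sp3, C4 sp2, C5 sp2, C6 sp2, C7 sp2

C1 has 2 σ bonds, plus two π bonds: steric number 2 → sp.
C2 — 2 σ bonds, plus two π bonds. Steric number 2, so sp.
C3: 4 σ bonds — 4 electron domains, sp3.
C4 has 3 σ bonds, plus one π bond: steric number 3 → sp2.
C5 has 3 σ bonds, plus one π bond: steric number 3 → sp2.
C6: 3 σ bonds, plus one π bond; 3 regions of electron density → sp2.
C7 — 3 σ bonds, plus one π bond. Steric number 3, so sp2.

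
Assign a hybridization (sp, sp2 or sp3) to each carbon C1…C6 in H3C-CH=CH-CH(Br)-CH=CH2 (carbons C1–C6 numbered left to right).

C1 sp3, C2 sp2, C3 sp2, C4 sp3, C5 sp2, C6 sp2

C1 is sp3: 4 σ bonds, 4 electron-density regions.
C2 — 3 σ bonds, plus one π bond. Steric number 3, so sp2.
C3 carries 3 σ bonds, plus one π bond, giving a steric number of 3, so it is sp2.
C4 — 4 σ bonds. Steric number 4, so sp3.
C5 (3 σ bonds, plus one π bond) has steric number 3: sp2.
C6 is sp2: 3 σ bonds, plus one π bond, 3 electron-density regions.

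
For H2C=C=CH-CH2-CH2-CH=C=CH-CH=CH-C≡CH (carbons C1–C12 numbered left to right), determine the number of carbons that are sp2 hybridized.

C1: sp2 ✓
C2: sp
C3: sp2 ✓
C4: sp3
C5: sp3
C6: sp2 ✓
C7: sp
C8: sp2 ✓
C9: sp2 ✓
C10: sp2 ✓
C11: sp
C12: sp
C1, C3, C6, C8, C9, C10 → 6 sp2 carbons.

6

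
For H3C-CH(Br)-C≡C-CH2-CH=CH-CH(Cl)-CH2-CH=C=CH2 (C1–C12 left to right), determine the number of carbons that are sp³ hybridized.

5

C1: sp3 ✓
C2: sp3 ✓
C3: sp
C4: sp
C5: sp3 ✓
C6: sp2
C7: sp2
C8: sp3 ✓
C9: sp3 ✓
C10: sp2
C11: sp
C12: sp2
C1, C2, C5, C8, C9 → 5 sp3 carbons.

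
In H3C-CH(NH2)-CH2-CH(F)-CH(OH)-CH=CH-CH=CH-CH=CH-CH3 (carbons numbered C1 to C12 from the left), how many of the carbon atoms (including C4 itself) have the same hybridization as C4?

C4 is sp3 (only σ bonds).
C1: sp3 ✓
C2: sp3 ✓
C3: sp3 ✓
C4: sp3 ✓
C5: sp3 ✓
C6: sp2
C7: sp2
C8: sp2
C9: sp2
C10: sp2
C11: sp2
C12: sp3 ✓
6 carbons are sp3.

6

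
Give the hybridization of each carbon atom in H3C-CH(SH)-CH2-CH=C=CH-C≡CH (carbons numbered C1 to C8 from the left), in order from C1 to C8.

C1 sp3, C2 sp3, C3 sp3, C4 sp2, C5 sp, C6 sp2, C7 sp, C8 sp

C1 carries 4 σ bonds, giving a steric number of 4, so it is sp3.
C2 (4 σ bonds) has steric number 4: sp3.
C3 — 4 σ bonds. Steric number 4, so sp3.
C4 carries 3 σ bonds, plus one π bond, giving a steric number of 3, so it is sp2.
C5 (2 σ bonds, plus two π bonds) has steric number 2: sp.
C6 carries 3 σ bonds, plus one π bond, giving a steric number of 3, so it is sp2.
C7 (2 σ bonds, plus two π bonds) has steric number 2: sp.
C8 has 2 σ bonds, plus two π bonds: steric number 2 → sp.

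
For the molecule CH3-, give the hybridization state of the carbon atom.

sp3

Three σ bonds + one lone pair = steric number 4 → sp3, pyramidal.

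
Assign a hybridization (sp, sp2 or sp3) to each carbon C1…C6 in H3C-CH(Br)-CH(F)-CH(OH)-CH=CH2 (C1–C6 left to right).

C1 sp3, C2 sp3, C3 sp3, C4 sp3, C5 sp2, C6 sp2

C1 — 4 σ bonds. Steric number 4, so sp3.
C2 (4 σ bonds) has steric number 4: sp3.
C3: 4 σ bonds; 4 regions of electron density → sp3.
C4 is sp3: 4 σ bonds, 4 electron-density regions.
C5 carries 3 σ bonds, plus one π bond, giving a steric number of 3, so it is sp2.
C6: 3 σ bonds, plus one π bond; 3 regions of electron density → sp2.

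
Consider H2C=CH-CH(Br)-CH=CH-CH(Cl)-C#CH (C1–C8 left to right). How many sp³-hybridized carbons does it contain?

C1: sp2
C2: sp2
C3: sp3 ✓
C4: sp2
C5: sp2
C6: sp3 ✓
C7: sp
C8: sp
C3, C6 → 2 sp3 carbons.

2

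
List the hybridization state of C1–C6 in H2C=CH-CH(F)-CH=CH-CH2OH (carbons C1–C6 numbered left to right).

C1 is sp2: 3 σ bonds, plus one π bond, 3 electron-density regions.
C2: 3 σ bonds, plus one π bond — 3 electron domains, sp2.
C3 has 4 σ bonds: steric number 4 → sp3.
C4 (3 σ bonds, plus one π bond) has steric number 3: sp2.
C5: 3 σ bonds, plus one π bond — 3 electron domains, sp2.
C6 — 4 σ bonds. Steric number 4, so sp3.

C1 sp2, C2 sp2, C3 sp3, C4 sp2, C5 sp2, C6 sp3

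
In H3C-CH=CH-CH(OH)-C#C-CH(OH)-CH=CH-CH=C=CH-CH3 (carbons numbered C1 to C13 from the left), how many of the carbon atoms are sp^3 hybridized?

C1: sp3 ✓
C2: sp2
C3: sp2
C4: sp3 ✓
C5: sp
C6: sp
C7: sp3 ✓
C8: sp2
C9: sp2
C10: sp2
C11: sp
C12: sp2
C13: sp3 ✓
C1, C4, C7, C13 → 4 sp3 carbons.

4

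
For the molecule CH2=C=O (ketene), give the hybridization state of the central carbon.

sp

The central carbon carries 2 σ bonds, plus two π bonds, giving a steric number of 2, so it is sp.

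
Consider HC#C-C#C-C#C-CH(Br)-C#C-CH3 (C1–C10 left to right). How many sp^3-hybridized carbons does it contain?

C1: sp
C2: sp
C3: sp
C4: sp
C5: sp
C6: sp
C7: sp3 ✓
C8: sp
C9: sp
C10: sp3 ✓
C7, C10 → 2 sp3 carbons.

2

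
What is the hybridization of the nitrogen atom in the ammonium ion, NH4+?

Four σ bonds, no lone pair → sp3, tetrahedral.

sp³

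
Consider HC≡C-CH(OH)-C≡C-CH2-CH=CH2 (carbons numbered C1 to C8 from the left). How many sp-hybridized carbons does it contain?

C1: sp ✓
C2: sp ✓
C3: sp3
C4: sp ✓
C5: sp ✓
C6: sp3
C7: sp2
C8: sp2
C1, C2, C4, C5 → 4 sp carbons.

4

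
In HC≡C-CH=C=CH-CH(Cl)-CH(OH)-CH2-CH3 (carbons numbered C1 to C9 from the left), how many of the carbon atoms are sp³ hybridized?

4

C1: sp
C2: sp
C3: sp2
C4: sp
C5: sp2
C6: sp3 ✓
C7: sp3 ✓
C8: sp3 ✓
C9: sp3 ✓
C6, C7, C8, C9 → 4 sp3 carbons.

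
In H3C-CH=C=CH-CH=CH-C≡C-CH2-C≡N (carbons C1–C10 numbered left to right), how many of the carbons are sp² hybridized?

C1: sp3
C2: sp2 ✓
C3: sp
C4: sp2 ✓
C5: sp2 ✓
C6: sp2 ✓
C7: sp
C8: sp
C9: sp3
C10: sp
C2, C4, C5, C6 → 4 sp2 carbons.

4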